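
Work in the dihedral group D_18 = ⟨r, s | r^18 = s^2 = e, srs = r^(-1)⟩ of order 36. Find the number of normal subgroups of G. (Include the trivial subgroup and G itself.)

G has 45 subgroups. Checking conjugation-invariance by order — order 1: 1/1 normal; order 2: 1/19 normal; order 3: 1/1 normal; order 4: 0/9 normal; order 6: 1/7 normal; order 9: 1/1 normal; order 12: 0/3 normal; order 18: 3/3 normal; order 36: 1/1 normal.
Total normal subgroups: 9.

9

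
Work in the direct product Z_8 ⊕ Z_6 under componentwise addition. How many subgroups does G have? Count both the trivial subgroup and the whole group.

22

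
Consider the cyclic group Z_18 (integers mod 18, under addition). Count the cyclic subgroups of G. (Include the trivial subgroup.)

Each element a generates a cyclic subgroup ⟨a⟩; distinct elements may generate the same one (a cyclic group of order d has φ(d) generators).
Cyclic subgroups by order — order 1: 1; order 2: 1; order 3: 1; order 6: 1; order 9: 1; order 18: 1.
Total: 6.

6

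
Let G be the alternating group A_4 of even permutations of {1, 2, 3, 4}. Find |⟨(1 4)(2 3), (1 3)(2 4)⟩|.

|⟨(1 4)(2 3)⟩| = 2 and |⟨(1 3)(2 4)⟩| = 2, so |H| is a multiple of lcm(2, 2) = 2 and divides |G| = 12.
Closing under the operation: H = {e, (1 2)(3 4), (1 3)(2 4), (1 4)(2 3)}, so |H| = 4.

4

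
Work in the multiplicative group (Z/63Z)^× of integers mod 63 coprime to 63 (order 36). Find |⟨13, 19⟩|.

18

|⟨13⟩| = 6 and |⟨19⟩| = 6, so |H| is a multiple of lcm(6, 6) = 6 and divides |G| = 36.
Closing under the operation: H = {1, 4, 10, 13, 16, 19, 22, 25, 31, 34, 37, 40, 43, 46, 52, 55, 58, 61}, so |H| = 18.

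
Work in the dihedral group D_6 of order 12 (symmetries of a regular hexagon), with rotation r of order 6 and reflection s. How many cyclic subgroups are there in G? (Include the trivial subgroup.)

10

Group the elements of G by the cyclic subgroup they generate; each cyclic subgroup of order d accounts for φ(d) elements.
Cyclic subgroups by order — order 1: 1; order 2: 7; order 3: 1; order 6: 1.
Total: 10.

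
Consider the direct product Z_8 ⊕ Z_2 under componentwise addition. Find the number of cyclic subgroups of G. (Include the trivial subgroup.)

8

Group the elements of G by the cyclic subgroup they generate; each cyclic subgroup of order d accounts for φ(d) elements.
Cyclic subgroups by order — order 1: 1; order 2: 3; order 4: 2; order 8: 2.
Total: 8.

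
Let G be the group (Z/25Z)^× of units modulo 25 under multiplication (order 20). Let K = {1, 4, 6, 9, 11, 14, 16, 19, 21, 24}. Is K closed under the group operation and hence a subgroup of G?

|K| = 10 divides |G| = 20, consistent with Lagrange.
K contains the identity, every element's inverse is in K, and K is closed under ·: it is a subgroup.
In fact K = ⟨4⟩.

Yes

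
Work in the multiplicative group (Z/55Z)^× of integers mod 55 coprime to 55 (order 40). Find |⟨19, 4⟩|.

20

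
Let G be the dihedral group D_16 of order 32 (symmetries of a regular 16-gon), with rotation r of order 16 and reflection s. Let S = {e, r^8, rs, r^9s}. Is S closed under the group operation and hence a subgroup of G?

Yes

|S| = 4 divides |G| = 32, consistent with Lagrange.
S contains the identity, every element's inverse is in S, and S is closed under ·: it is a subgroup.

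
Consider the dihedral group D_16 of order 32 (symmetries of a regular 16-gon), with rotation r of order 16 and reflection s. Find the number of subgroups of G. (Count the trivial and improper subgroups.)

36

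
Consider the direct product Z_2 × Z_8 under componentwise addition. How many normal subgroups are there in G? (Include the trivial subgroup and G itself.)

11

G is abelian, so every subgroup is normal.
G has 11 subgroups in total, hence 11 normal subgroups.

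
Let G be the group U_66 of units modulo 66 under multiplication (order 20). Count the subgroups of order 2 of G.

|G| = 20 and 2 | 20, so subgroups of order 2 are possible by Lagrange.
The subgroups of order 2 are: {1, 23}; {1, 43}; {1, 65}.
So G has 3 subgroups of order 2.

3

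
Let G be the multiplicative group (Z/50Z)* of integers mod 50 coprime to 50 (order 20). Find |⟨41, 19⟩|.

10

|⟨41⟩| = 5 and |⟨19⟩| = 10, so |H| is a multiple of lcm(5, 10) = 10 and divides |G| = 20.
Closing under the operation: H = {1, 9, 11, 19, 21, 29, 31, 39, 41, 49}, so |H| = 10.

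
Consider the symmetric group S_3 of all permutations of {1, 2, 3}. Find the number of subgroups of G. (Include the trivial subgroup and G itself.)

|G| = 6, so by Lagrange every subgroup order divides 6. Divisors: 1, 2, 3, 6.
Subgroups by order — order 1: 1; order 2: 3; order 3: 1; order 6: 1.
Total: 1 + 3 + 1 + 1 = 6.

6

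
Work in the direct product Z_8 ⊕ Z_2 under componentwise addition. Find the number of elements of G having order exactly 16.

An element (a,b) has order lcm(ord(a), ord(b)); count pairs with lcm equal to 16.
Enumerating gives 0 such elements.

0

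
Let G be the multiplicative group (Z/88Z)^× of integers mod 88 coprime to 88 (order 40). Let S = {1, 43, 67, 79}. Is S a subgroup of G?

No

79 ∈ S but its inverse 39 ∉ S, so S is not a subgroup.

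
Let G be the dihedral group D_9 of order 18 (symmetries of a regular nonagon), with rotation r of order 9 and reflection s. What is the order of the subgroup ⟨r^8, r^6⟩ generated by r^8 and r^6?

9

|⟨r^8⟩| = 9 and |⟨r^6⟩| = 3, so |H| is a multiple of lcm(9, 3) = 9 and divides |G| = 18.
Closing under the operation: H = {e, r, r^2, r^3, r^4, r^5, r^6, r^7, r^8}, so |H| = 9.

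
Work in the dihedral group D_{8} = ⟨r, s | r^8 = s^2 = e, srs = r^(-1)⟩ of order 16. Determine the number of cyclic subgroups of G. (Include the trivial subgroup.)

12

Each element a generates a cyclic subgroup ⟨a⟩; distinct elements may generate the same one (a cyclic group of order d has φ(d) generators).
Cyclic subgroups by order — order 1: 1; order 2: 9; order 4: 1; order 8: 1.
Total: 12.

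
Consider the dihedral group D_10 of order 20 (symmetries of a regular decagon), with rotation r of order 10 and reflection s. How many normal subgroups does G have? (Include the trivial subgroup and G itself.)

7

G has 22 subgroups. Checking conjugation-invariance by order — order 1: 1/1 normal; order 2: 1/11 normal; order 4: 0/5 normal; order 5: 1/1 normal; order 10: 3/3 normal; order 20: 1/1 normal.
Total normal subgroups: 7.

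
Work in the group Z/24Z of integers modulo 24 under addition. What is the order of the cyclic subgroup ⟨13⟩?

In Z/24Z, the order of an element a is n/gcd(a, n).
gcd(13, 24) = 1, so |⟨13⟩| = 24/1 = 24.

24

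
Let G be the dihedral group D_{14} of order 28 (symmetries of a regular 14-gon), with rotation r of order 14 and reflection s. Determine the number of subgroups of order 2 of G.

|G| = 28 and 2 | 28, so subgroups of order 2 are possible by Lagrange.
The subgroups of order 2 are: {e, r^10s}; {e, r^11s}; {e, r^12s}; {e, r^13s}; … (15 in all).
So G has 15 subgroups of order 2.

15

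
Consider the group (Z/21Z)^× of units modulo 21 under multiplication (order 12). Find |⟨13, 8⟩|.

4

|⟨13⟩| = 2 and |⟨8⟩| = 2, so |H| is a multiple of lcm(2, 2) = 2 and divides |G| = 12.
Closing under the operation: H = {1, 8, 13, 20}, so |H| = 4.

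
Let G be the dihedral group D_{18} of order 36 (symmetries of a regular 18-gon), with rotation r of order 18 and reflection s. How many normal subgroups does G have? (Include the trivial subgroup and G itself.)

G has 45 subgroups. Checking conjugation-invariance by order — order 1: 1/1 normal; order 2: 1/19 normal; order 3: 1/1 normal; order 4: 0/9 normal; order 6: 1/7 normal; order 9: 1/1 normal; order 12: 0/3 normal; order 18: 3/3 normal; order 36: 1/1 normal.
Total normal subgroups: 9.

9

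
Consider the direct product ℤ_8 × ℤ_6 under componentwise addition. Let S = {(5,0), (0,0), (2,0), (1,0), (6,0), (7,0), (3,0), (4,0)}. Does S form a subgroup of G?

Yes

|S| = 8 divides |G| = 48, consistent with Lagrange.
S contains the identity, every element's inverse is in S, and S is closed under +: it is a subgroup.
In fact S = ⟨(7,0)⟩.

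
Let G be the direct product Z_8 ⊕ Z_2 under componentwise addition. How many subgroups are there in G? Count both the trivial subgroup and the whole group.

|G| = 16, so by Lagrange every subgroup order divides 16. Divisors: 1, 2, 4, 8, 16.
Subgroups by order — order 1: 1; order 2: 3; order 4: 3; order 8: 3; order 16: 1.
Total: 1 + 3 + 3 + 3 + 1 = 11.

11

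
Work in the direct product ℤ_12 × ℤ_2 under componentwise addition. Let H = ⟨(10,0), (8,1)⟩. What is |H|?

|⟨(10,0)⟩| = 6 and |⟨(8,1)⟩| = 6, so |H| is a multiple of lcm(6, 6) = 6 and divides |G| = 24.
Closing under the operation: H = {(0,0), (0,1), (2,0), (2,1), (4,0), (4,1), (6,0), (6,1), (8,0), (8,1), (10,0), (10,1)}, so |H| = 12.

12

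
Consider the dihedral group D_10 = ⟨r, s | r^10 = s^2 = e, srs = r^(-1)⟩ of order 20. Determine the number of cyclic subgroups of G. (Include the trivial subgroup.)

14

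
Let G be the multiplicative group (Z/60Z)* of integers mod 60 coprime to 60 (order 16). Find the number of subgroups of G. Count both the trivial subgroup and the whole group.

|G| = 16, so by Lagrange every subgroup order divides 16. Divisors: 1, 2, 4, 8, 16.
Subgroups by order — order 1: 1; order 2: 7; order 4: 11; order 8: 7; order 16: 1.
Total: 1 + 7 + 11 + 7 + 1 = 27.

27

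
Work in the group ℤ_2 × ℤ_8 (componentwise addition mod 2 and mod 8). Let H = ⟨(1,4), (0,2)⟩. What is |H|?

8

|⟨(1,4)⟩| = 2 and |⟨(0,2)⟩| = 4, so |H| is a multiple of lcm(2, 4) = 4 and divides |G| = 16.
Closing under the operation: H = {(0,0), (0,2), (0,4), (0,6), (1,0), (1,2), (1,4), (1,6)}, so |H| = 8.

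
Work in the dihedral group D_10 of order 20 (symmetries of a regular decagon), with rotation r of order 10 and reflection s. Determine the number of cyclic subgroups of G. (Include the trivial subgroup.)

Group the elements of G by the cyclic subgroup they generate; each cyclic subgroup of order d accounts for φ(d) elements.
Cyclic subgroups by order — order 1: 1; order 2: 11; order 5: 1; order 10: 1.
Total: 14.

14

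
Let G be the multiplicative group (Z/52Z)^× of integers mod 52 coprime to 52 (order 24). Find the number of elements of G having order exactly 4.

The elements of order 4 are: 5, 21, 31, 47.
That's 4.

4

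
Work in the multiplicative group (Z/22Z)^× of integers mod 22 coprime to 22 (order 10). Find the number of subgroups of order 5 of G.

1

|G| = 10 and 5 | 10, so subgroups of order 5 are possible by Lagrange.
The subgroups of order 5 are: {1, 3, 5, 9, 15}.
So G has 1 subgroup of order 5.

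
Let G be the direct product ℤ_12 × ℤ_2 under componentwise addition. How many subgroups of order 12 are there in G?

3

|G| = 24 and 12 | 24, so subgroups of order 12 are possible by Lagrange.
The subgroups of order 12 are: {(0,0), (0,1), (2,0), (2,1), (4,0), (4,1), (6,0), (6,1), (8,0), (8,1), (10,0), (10,1)}; {(0,0), (1,0), (2,0), (3,0), (4,0), (5,0), (6,0), (7,0), (8,0), (9,0), (10,0), (11,0)}; {(0,0), (1,1), (2,0), (3,1), (4,0), (5,1), (6,0), (7,1), (8,0), (9,1), (10,0), (11,1)}.
So G has 3 subgroups of order 12.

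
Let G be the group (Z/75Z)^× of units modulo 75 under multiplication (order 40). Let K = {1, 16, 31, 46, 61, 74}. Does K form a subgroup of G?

No

|K| = 6 does not divide |G| = 40, so by Lagrange K is not a subgroup.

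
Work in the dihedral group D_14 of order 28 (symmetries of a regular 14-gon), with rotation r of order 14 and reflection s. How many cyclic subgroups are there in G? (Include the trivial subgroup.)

A cyclic subgroup of order d is generated by each of its φ(d) elements of order d, so the cyclic subgroups of order d number (#elements of order d)/φ(d).
Cyclic subgroups by order — order 1: 1; order 2: 15; order 7: 1; order 14: 1.
Total: 18.

18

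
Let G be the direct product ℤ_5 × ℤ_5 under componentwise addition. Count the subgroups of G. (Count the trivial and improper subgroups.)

8

|G| = 25, so by Lagrange every subgroup order divides 25. Divisors: 1, 5, 25.
Subgroups by order — order 1: 1; order 5: 6; order 25: 1.
Total: 1 + 6 + 1 = 8.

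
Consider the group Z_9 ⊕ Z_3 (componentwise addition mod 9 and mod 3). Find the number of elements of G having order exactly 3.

8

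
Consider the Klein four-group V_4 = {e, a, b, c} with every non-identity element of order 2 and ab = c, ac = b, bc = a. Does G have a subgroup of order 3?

3 does not divide |G| = 4, so by Lagrange no subgroup of order 3 exists.

No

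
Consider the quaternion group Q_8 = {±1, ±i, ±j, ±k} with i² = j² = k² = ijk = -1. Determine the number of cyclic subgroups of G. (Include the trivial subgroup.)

5

Group the elements of G by the cyclic subgroup they generate; each cyclic subgroup of order d accounts for φ(d) elements.
Cyclic subgroups by order — order 1: 1; order 2: 1; order 4: 3.
Total: 5.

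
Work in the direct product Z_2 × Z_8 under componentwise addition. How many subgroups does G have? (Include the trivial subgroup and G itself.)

|G| = 16, so by Lagrange every subgroup order divides 16. Divisors: 1, 2, 4, 8, 16.
Subgroups by order — order 1: 1; order 2: 3; order 4: 3; order 8: 3; order 16: 1.
Total: 1 + 3 + 3 + 3 + 1 = 11.

11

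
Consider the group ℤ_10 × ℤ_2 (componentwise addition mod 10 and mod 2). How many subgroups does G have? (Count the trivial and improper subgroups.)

10

|G| = 20, so by Lagrange every subgroup order divides 20. Divisors: 1, 2, 4, 5, 10, 20.
Subgroups by order — order 1: 1; order 2: 3; order 4: 1; order 5: 1; order 10: 3; order 20: 1.
Total: 1 + 3 + 1 + 1 + 3 + 1 = 10.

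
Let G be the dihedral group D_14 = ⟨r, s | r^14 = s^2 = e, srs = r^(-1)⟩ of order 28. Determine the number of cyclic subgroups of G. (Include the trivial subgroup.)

Group the elements of G by the cyclic subgroup they generate; each cyclic subgroup of order d accounts for φ(d) elements.
Cyclic subgroups by order — order 1: 1; order 2: 15; order 7: 1; order 14: 1.
Total: 18.

18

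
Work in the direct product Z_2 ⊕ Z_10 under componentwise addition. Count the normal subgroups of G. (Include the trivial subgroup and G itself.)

10

G is abelian, so every subgroup is normal.
G has 10 subgroups in total, hence 10 normal subgroups.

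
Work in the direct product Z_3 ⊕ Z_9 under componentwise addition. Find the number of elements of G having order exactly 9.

An element (a,b) has order lcm(ord(a), ord(b)); count pairs with lcm equal to 9.
Enumerating gives 18 such elements.

18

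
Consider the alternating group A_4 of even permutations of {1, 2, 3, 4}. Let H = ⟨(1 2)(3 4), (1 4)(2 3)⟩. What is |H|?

4

|⟨(1 2)(3 4)⟩| = 2 and |⟨(1 4)(2 3)⟩| = 2, so |H| is a multiple of lcm(2, 2) = 2 and divides |G| = 12.
Closing under the operation: H = {e, (1 2)(3 4), (1 3)(2 4), (1 4)(2 3)}, so |H| = 4.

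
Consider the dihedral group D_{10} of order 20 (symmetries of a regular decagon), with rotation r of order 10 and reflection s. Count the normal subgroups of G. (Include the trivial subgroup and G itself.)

G has 22 subgroups. Checking conjugation-invariance by order — order 1: 1/1 normal; order 2: 1/11 normal; order 4: 0/5 normal; order 5: 1/1 normal; order 10: 3/3 normal; order 20: 1/1 normal.
Total normal subgroups: 7.

7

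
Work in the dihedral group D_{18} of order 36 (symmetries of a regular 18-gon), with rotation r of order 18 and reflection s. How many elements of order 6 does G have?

The elements of order 6 are: r^3, r^15.
That's 2.

2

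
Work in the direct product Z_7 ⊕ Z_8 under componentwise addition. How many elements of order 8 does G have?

4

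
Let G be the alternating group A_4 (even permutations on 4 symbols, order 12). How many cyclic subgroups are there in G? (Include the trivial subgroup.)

Each element a generates a cyclic subgroup ⟨a⟩; distinct elements may generate the same one (a cyclic group of order d has φ(d) generators).
Cyclic subgroups by order — order 1: 1; order 2: 3; order 3: 4.
Total: 8.

8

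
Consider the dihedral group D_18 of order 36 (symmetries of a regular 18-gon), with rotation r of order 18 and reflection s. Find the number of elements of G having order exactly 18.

6

The elements of order 18 are: r, r^5, r^7, r^11, r^13, r^17.
That's 6.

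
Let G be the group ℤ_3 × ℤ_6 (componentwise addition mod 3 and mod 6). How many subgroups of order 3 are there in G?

|G| = 18 and 3 | 18, so subgroups of order 3 are possible by Lagrange.
The subgroups of order 3 are: {(0,0), (0,2), (0,4)}; {(0,0), (1,0), (2,0)}; {(0,0), (1,2), (2,4)}; {(0,0), (1,4), (2,2)}.
So G has 4 subgroups of order 3.

4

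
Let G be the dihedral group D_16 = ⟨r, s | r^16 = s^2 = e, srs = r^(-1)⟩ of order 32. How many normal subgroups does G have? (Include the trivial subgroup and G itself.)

8

G has 36 subgroups. Checking conjugation-invariance by order — order 1: 1/1 normal; order 2: 1/17 normal; order 4: 1/9 normal; order 8: 1/5 normal; order 16: 3/3 normal; order 32: 1/1 normal.
Total normal subgroups: 8.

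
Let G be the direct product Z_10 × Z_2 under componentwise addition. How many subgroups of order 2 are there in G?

|G| = 20 and 2 | 20, so subgroups of order 2 are possible by Lagrange.
The subgroups of order 2 are: {(0,0), (0,1)}; {(0,0), (5,0)}; {(0,0), (5,1)}.
So G has 3 subgroups of order 2.

3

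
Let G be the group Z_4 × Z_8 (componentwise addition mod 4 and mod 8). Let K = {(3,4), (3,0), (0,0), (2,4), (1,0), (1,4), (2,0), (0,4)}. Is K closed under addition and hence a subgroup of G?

Yes

|K| = 8 divides |G| = 32, consistent with Lagrange.
K contains the identity, every element's inverse is in K, and K is closed under +: it is a subgroup.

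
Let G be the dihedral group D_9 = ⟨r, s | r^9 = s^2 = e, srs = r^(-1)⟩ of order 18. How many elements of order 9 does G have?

6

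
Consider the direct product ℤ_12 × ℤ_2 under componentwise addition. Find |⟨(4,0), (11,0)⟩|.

|⟨(4,0)⟩| = 3 and |⟨(11,0)⟩| = 12, so |H| is a multiple of lcm(3, 12) = 12 and divides |G| = 24.
Closing under the operation: H = {(0,0), (1,0), (2,0), (3,0), (4,0), (5,0), (6,0), (7,0), (8,0), (9,0), (10,0), (11,0)}, so |H| = 12.

12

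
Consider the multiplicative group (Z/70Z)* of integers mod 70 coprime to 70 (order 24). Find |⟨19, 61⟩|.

12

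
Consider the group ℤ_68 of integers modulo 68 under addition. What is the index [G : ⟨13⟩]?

1

|⟨13⟩| = 68 and |G| = 68.
By Lagrange, [G : H] = |G|/|H| = 68/68 = 1.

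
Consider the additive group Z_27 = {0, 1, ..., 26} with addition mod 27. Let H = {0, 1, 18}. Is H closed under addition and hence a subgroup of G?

1 ∈ H but its inverse 26 ∉ H, so H is not a subgroup.

No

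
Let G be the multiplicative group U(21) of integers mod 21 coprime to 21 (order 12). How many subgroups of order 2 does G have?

3

|G| = 12 and 2 | 12, so subgroups of order 2 are possible by Lagrange.
The subgroups of order 2 are: {1, 13}; {1, 20}; {1, 8}.
So G has 3 subgroups of order 2.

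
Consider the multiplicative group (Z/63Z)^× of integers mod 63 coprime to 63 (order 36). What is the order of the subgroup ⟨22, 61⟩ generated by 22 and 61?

|⟨22⟩| = 3 and |⟨61⟩| = 6, so |H| is a multiple of lcm(3, 6) = 6 and divides |G| = 36.
Closing under the operation: H = {1, 4, 10, 13, 16, 19, 22, 25, 31, 34, 37, 40, 43, 46, 52, 55, 58, 61}, so |H| = 18.

18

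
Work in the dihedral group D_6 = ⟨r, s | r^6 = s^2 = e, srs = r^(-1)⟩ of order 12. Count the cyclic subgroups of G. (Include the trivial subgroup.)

10

A cyclic subgroup of order d is generated by each of its φ(d) elements of order d, so the cyclic subgroups of order d number (#elements of order d)/φ(d).
Cyclic subgroups by order — order 1: 1; order 2: 7; order 3: 1; order 6: 1.
Total: 10.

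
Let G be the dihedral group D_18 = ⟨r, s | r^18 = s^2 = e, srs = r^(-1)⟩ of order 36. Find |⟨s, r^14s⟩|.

|⟨s⟩| = 2 and |⟨r^14s⟩| = 2, so |H| is a multiple of lcm(2, 2) = 2 and divides |G| = 36.
Closing under the operation: H = {e, r^2, r^4, r^6, r^8, r^10, r^12, r^14, r^16, s, r^2s, r^4s, r^6s, r^8s, r^10s, r^12s, r^14s, r^16s}, so |H| = 18.

18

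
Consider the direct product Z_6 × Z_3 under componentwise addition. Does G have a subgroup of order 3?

Yes

3 | 18. A subgroup of order 3 is {(0,0), (0,1), (0,2)}.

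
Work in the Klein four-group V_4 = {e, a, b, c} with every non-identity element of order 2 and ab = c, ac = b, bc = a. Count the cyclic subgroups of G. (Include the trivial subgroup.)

4

Each element a generates a cyclic subgroup ⟨a⟩; distinct elements may generate the same one (a cyclic group of order d has φ(d) generators).
Cyclic subgroups by order — order 1: 1; order 2: 3.
Total: 4.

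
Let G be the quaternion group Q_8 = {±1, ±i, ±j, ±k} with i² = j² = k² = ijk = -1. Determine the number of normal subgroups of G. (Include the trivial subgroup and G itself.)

6

G has 6 subgroups. Checking conjugation-invariance by order — order 1: 1/1 normal; order 2: 1/1 normal; order 4: 3/3 normal; order 8: 1/1 normal.
Total normal subgroups: 6.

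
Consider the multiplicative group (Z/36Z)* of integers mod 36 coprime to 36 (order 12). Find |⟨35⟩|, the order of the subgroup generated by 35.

2

Compute successive powers of 35 mod 36: 35, 1; 35^2 ≡ 1 (mod 36).
So |⟨35⟩| = 2.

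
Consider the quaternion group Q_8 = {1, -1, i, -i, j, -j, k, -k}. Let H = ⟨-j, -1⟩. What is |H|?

4

|⟨-j⟩| = 4 and |⟨-1⟩| = 2, so |H| is a multiple of lcm(4, 2) = 4 and divides |G| = 8.
Closing under the operation: H = {1, -1, j, -j}, so |H| = 4.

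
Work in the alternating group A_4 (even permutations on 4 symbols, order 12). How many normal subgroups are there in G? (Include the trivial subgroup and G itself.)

3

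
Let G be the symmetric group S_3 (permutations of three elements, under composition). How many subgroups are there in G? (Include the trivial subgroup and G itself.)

|G| = 6, so by Lagrange every subgroup order divides 6. Divisors: 1, 2, 3, 6.
Subgroups by order — order 1: 1; order 2: 3; order 3: 1; order 6: 1.
Total: 1 + 3 + 1 + 1 = 6.

6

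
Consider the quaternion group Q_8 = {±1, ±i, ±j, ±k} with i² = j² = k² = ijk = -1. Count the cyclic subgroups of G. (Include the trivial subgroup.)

A cyclic subgroup of order d is generated by each of its φ(d) elements of order d, so the cyclic subgroups of order d number (#elements of order d)/φ(d).
Cyclic subgroups by order — order 1: 1; order 2: 1; order 4: 3.
Total: 5.

5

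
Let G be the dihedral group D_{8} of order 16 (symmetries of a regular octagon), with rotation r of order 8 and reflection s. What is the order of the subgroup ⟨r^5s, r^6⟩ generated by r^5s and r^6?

8

|⟨r^5s⟩| = 2 and |⟨r^6⟩| = 4, so |H| is a multiple of lcm(2, 4) = 4 and divides |G| = 16.
Closing under the operation: H = {e, r^2, r^4, r^6, rs, r^3s, r^5s, r^7s}, so |H| = 8.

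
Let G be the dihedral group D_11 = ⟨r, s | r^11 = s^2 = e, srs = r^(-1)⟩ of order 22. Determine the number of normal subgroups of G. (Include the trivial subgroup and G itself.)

G has 14 subgroups. Checking conjugation-invariance by order — order 1: 1/1 normal; order 2: 0/11 normal; order 11: 1/1 normal; order 22: 1/1 normal.
Total normal subgroups: 3.

3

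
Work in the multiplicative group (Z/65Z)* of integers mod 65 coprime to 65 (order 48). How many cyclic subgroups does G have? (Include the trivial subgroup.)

Each element a generates a cyclic subgroup ⟨a⟩; distinct elements may generate the same one (a cyclic group of order d has φ(d) generators).
Cyclic subgroups by order — order 1: 1; order 2: 3; order 3: 1; order 4: 6; order 6: 3; order 12: 6.
Total: 20.

20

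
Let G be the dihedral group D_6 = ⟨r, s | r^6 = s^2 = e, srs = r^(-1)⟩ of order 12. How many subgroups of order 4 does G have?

|G| = 12 and 4 | 12, so subgroups of order 4 are possible by Lagrange.
The subgroups of order 4 are: {e, r^3, r^2s, r^5s}; {e, r^3, s, r^3s}; {e, r^3, rs, r^4s}.
So G has 3 subgroups of order 4.

3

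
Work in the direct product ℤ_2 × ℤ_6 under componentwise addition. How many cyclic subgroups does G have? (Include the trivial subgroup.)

8

Each element a generates a cyclic subgroup ⟨a⟩; distinct elements may generate the same one (a cyclic group of order d has φ(d) generators).
Cyclic subgroups by order — order 1: 1; order 2: 3; order 3: 1; order 6: 3.
Total: 8.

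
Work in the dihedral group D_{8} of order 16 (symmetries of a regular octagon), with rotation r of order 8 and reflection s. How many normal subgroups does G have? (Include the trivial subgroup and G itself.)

7

G has 19 subgroups. Checking conjugation-invariance by order — order 1: 1/1 normal; order 2: 1/9 normal; order 4: 1/5 normal; order 8: 3/3 normal; order 16: 1/1 normal.
Total normal subgroups: 7.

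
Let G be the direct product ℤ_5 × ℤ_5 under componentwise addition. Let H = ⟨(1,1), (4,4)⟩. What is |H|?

|⟨(1,1)⟩| = 5 and |⟨(4,4)⟩| = 5, so |H| is a multiple of lcm(5, 5) = 5 and divides |G| = 25.
Closing under the operation: H = {(0,0), (1,1), (2,2), (3,3), (4,4)}, so |H| = 5.

5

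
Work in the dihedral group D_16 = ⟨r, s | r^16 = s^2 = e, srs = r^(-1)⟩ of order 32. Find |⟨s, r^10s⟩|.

|⟨s⟩| = 2 and |⟨r^10s⟩| = 2, so |H| is a multiple of lcm(2, 2) = 2 and divides |G| = 32.
Closing under the operation: H = {e, r^2, r^4, r^6, r^8, r^10, r^12, r^14, s, r^2s, r^4s, r^6s, r^8s, r^10s, r^12s, r^14s}, so |H| = 16.

16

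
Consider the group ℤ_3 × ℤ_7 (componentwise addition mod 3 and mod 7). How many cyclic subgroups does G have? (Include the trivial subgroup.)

Group the elements of G by the cyclic subgroup they generate; each cyclic subgroup of order d accounts for φ(d) elements.
Cyclic subgroups by order — order 1: 1; order 3: 1; order 7: 1; order 21: 1.
Total: 4.

4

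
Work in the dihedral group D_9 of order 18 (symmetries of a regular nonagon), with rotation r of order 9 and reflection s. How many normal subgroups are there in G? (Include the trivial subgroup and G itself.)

G has 16 subgroups. Checking conjugation-invariance by order — order 1: 1/1 normal; order 2: 0/9 normal; order 3: 1/1 normal; order 6: 0/3 normal; order 9: 1/1 normal; order 18: 1/1 normal.
Total normal subgroups: 4.

4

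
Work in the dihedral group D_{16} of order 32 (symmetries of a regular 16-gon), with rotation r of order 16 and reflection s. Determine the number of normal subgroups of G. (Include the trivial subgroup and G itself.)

G has 36 subgroups. Checking conjugation-invariance by order — order 1: 1/1 normal; order 2: 1/17 normal; order 4: 1/9 normal; order 8: 1/5 normal; order 16: 3/3 normal; order 32: 1/1 normal.
Total normal subgroups: 8.

8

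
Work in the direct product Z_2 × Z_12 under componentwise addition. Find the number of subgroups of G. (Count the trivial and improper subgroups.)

16

|G| = 24, so by Lagrange every subgroup order divides 24. Divisors: 1, 2, 3, 4, 6, 8, 12, 24.
Subgroups by order — order 1: 1; order 2: 3; order 3: 1; order 4: 3; order 6: 3; order 8: 1; order 12: 3; order 24: 1.
Total: 1 + 3 + 1 + 3 + 3 + 1 + 3 + 1 = 16.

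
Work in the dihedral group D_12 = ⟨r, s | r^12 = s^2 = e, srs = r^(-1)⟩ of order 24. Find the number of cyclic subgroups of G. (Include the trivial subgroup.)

18

Each element a generates a cyclic subgroup ⟨a⟩; distinct elements may generate the same one (a cyclic group of order d has φ(d) generators).
Cyclic subgroups by order — order 1: 1; order 2: 13; order 3: 1; order 4: 1; order 6: 1; order 12: 1.
Total: 18.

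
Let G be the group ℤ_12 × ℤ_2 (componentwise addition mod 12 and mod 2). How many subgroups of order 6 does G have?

|G| = 24 and 6 | 24, so subgroups of order 6 are possible by Lagrange.
The subgroups of order 6 are: {(0,0), (0,1), (4,0), (4,1), (8,0), (8,1)}; {(0,0), (2,0), (4,0), (6,0), (8,0), (10,0)}; {(0,0), (2,1), (4,0), (6,1), (8,0), (10,1)}.
So G has 3 subgroups of order 6.

3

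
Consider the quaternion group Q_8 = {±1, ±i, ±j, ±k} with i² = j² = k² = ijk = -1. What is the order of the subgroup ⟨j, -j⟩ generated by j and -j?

4

|⟨j⟩| = 4 and |⟨-j⟩| = 4, so |H| is a multiple of lcm(4, 4) = 4 and divides |G| = 8.
Closing under the operation: H = {1, -1, j, -j}, so |H| = 4.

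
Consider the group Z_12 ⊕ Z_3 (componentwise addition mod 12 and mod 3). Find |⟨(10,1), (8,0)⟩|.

18

|⟨(10,1)⟩| = 6 and |⟨(8,0)⟩| = 3, so |H| is a multiple of lcm(6, 3) = 6 and divides |G| = 36.
Closing under the operation: H = {(0,0), (0,1), (0,2), (2,0), (2,1), (2,2), (4,0), (4,1), (4,2), (6,0), (6,1), (6,2), (8,0), (8,1), (8,2), (10,0), (10,1), (10,2)}, so |H| = 18.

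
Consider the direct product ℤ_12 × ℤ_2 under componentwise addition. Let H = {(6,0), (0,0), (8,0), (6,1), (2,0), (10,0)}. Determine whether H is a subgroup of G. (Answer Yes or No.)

(8,0) ∈ H but its inverse (4,0) ∉ H, so H is not a subgroup.

No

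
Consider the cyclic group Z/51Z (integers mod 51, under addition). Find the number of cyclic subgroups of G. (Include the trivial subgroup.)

Group the elements of G by the cyclic subgroup they generate; each cyclic subgroup of order d accounts for φ(d) elements.
Cyclic subgroups by order — order 1: 1; order 3: 1; order 17: 1; order 51: 1.
Total: 4.

4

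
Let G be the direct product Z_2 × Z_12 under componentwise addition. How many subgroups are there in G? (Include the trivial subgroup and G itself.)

|G| = 24, so by Lagrange every subgroup order divides 24. Divisors: 1, 2, 3, 4, 6, 8, 12, 24.
Subgroups by order — order 1: 1; order 2: 3; order 3: 1; order 4: 3; order 6: 3; order 8: 1; order 12: 3; order 24: 1.
Total: 1 + 3 + 1 + 3 + 3 + 1 + 3 + 1 = 16.

16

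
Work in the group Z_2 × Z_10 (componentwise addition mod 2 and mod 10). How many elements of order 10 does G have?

12

An element (a,b) has order lcm(ord(a), ord(b)); count pairs with lcm equal to 10.
Enumerating gives 12 such elements.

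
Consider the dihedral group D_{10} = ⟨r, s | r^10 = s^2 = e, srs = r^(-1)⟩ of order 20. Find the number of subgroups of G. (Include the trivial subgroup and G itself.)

22

|G| = 20, so by Lagrange every subgroup order divides 20. Divisors: 1, 2, 4, 5, 10, 20.
Subgroups by order — order 1: 1; order 2: 11; order 4: 5; order 5: 1; order 10: 3; order 20: 1.
Total: 1 + 11 + 5 + 1 + 3 + 1 = 22.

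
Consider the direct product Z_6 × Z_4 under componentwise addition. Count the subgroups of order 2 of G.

3

|G| = 24 and 2 | 24, so subgroups of order 2 are possible by Lagrange.
The subgroups of order 2 are: {(0,0), (0,2)}; {(0,0), (3,0)}; {(0,0), (3,2)}.
So G has 3 subgroups of order 2.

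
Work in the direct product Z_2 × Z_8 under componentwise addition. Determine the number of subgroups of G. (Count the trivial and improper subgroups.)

|G| = 16, so by Lagrange every subgroup order divides 16. Divisors: 1, 2, 4, 8, 16.
Subgroups by order — order 1: 1; order 2: 3; order 4: 3; order 8: 3; order 16: 1.
Total: 1 + 3 + 3 + 3 + 1 = 11.

11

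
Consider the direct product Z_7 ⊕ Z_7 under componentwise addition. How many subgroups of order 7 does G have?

8

|G| = 49 and 7 | 49, so subgroups of order 7 are possible by Lagrange.
The subgroups of order 7 are: {(0,0), (0,1), (0,2), (0,3), (0,4), (0,5), (0,6)}; {(0,0), (1,0), (2,0), (3,0), (4,0), (5,0), (6,0)}; {(0,0), (1,1), (2,2), (3,3), (4,4), (5,5), (6,6)}; {(0,0), (1,2), (2,4), (3,6), (4,1), (5,3), (6,5)}; … (8 in all).
So G has 8 subgroups of order 7.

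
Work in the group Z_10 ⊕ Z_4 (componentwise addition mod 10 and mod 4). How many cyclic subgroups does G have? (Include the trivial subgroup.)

12

Each element a generates a cyclic subgroup ⟨a⟩; distinct elements may generate the same one (a cyclic group of order d has φ(d) generators).
Cyclic subgroups by order — order 1: 1; order 2: 3; order 4: 2; order 5: 1; order 10: 3; order 20: 2.
Total: 12.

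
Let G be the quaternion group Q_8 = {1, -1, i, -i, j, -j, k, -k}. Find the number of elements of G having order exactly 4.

6

The elements of order 4 are: i, -i, j, -j, k, -k.
That's 6.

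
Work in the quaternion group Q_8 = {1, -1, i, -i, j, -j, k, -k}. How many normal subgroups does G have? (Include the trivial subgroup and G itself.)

6

G has 6 subgroups. Checking conjugation-invariance by order — order 1: 1/1 normal; order 2: 1/1 normal; order 4: 3/3 normal; order 8: 1/1 normal.
Total normal subgroups: 6.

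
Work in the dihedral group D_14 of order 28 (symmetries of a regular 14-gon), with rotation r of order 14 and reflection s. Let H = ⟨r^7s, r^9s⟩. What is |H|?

|⟨r^7s⟩| = 2 and |⟨r^9s⟩| = 2, so |H| is a multiple of lcm(2, 2) = 2 and divides |G| = 28.
Closing under the operation: H = {e, r^2, r^4, r^6, r^8, r^10, r^12, rs, r^3s, r^5s, r^7s, r^9s, r^11s, r^13s}, so |H| = 14.

14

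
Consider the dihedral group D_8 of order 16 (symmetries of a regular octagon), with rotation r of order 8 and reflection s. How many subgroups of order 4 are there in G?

|G| = 16 and 4 | 16, so subgroups of order 4 are possible by Lagrange.
The subgroups of order 4 are: {e, r^2, r^4, r^6}; {e, r^4, r^2s, r^6s}; {e, r^4, r^3s, r^7s}; {e, r^4, s, r^4s}; … (5 in all).
So G has 5 subgroups of order 4.

5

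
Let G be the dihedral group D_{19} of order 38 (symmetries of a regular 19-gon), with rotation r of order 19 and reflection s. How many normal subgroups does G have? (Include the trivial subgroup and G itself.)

3

G has 22 subgroups. Checking conjugation-invariance by order — order 1: 1/1 normal; order 2: 0/19 normal; order 19: 1/1 normal; order 38: 1/1 normal.
Total normal subgroups: 3.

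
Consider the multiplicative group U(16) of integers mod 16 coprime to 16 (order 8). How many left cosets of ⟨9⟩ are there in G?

|⟨9⟩| = 2 and |G| = 8.
By Lagrange, [G : H] = |G|/|H| = 8/2 = 4.

4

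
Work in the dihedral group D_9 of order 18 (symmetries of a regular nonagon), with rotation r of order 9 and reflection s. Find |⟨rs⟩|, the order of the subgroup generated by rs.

2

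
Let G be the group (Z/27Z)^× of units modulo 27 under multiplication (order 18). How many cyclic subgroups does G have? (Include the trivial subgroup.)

6

Each element a generates a cyclic subgroup ⟨a⟩; distinct elements may generate the same one (a cyclic group of order d has φ(d) generators).
Cyclic subgroups by order — order 1: 1; order 2: 1; order 3: 1; order 6: 1; order 9: 1; order 18: 1.
Total: 6.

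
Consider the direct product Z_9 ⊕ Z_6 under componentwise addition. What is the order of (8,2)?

The order of (8,2) in Z_9 × Z_6 is lcm(ord(8) in Z_9, ord(2) in Z_6).
ord(8) = 9 and ord(2) = 3, so |⟨(8,2)⟩| = lcm(9, 3) = 9.

9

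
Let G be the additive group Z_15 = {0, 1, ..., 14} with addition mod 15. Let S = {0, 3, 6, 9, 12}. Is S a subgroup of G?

|S| = 5 divides |G| = 15, consistent with Lagrange.
S contains the identity, every element's inverse is in S, and S is closed under +: it is a subgroup.
In fact S = ⟨3⟩.

Yes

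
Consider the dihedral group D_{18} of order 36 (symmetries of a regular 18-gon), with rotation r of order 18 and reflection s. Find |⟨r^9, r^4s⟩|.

4

|⟨r^9⟩| = 2 and |⟨r^4s⟩| = 2, so |H| is a multiple of lcm(2, 2) = 2 and divides |G| = 36.
Closing under the operation: H = {e, r^9, r^4s, r^13s}, so |H| = 4.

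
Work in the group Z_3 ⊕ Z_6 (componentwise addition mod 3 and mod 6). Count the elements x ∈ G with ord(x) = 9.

0

An element (a,b) has order lcm(ord(a), ord(b)); count pairs with lcm equal to 9.
Enumerating gives 0 such elements.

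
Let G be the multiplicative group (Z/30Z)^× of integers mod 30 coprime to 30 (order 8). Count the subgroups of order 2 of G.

|G| = 8 and 2 | 8, so subgroups of order 2 are possible by Lagrange.
The subgroups of order 2 are: {1, 11}; {1, 19}; {1, 29}.
So G has 3 subgroups of order 2.

3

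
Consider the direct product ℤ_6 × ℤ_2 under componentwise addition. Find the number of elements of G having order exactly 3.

2

An element (a,b) has order lcm(ord(a), ord(b)); count pairs with lcm equal to 3.
Enumerating gives 2 such elements.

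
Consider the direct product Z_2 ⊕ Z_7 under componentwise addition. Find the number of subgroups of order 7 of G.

1

|G| = 14 and 7 | 14, so subgroups of order 7 are possible by Lagrange.
The subgroups of order 7 are: {(0,0), (0,1), (0,2), (0,3), (0,4), (0,5), (0,6)}.
So G has 1 subgroup of order 7.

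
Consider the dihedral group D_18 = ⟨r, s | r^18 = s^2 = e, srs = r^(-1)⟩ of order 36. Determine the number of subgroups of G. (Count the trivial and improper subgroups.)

|G| = 36, so by Lagrange every subgroup order divides 36. Divisors: 1, 2, 3, 4, 6, 9, 12, 18, 36.
Subgroups by order — order 1: 1; order 2: 19; order 3: 1; order 4: 9; order 6: 7; order 9: 1; order 12: 3; order 18: 3; order 36: 1.
Total: 1 + 19 + 1 + 9 + 7 + 1 + 3 + 3 + 1 = 45.

45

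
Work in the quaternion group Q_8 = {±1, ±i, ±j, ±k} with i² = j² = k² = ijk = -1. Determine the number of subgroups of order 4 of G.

|G| = 8 and 4 | 8, so subgroups of order 4 are possible by Lagrange.
The subgroups of order 4 are: {1, -1, i, -i}; {1, -1, j, -j}; {1, -1, k, -k}.
So G has 3 subgroups of order 4.

3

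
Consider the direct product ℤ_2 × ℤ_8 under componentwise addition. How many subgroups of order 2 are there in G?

3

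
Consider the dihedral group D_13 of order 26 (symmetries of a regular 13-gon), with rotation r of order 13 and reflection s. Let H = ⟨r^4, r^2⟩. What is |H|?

|⟨r^4⟩| = 13 and |⟨r^2⟩| = 13, so |H| is a multiple of lcm(13, 13) = 13 and divides |G| = 26.
Closing under the operation: H = {e, r, r^2, r^3, r^4, r^5, r^6, r^7, r^8, r^9, r^10, r^11, r^12}, so |H| = 13.

13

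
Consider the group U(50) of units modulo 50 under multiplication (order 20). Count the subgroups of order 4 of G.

|G| = 20 and 4 | 20, so subgroups of order 4 are possible by Lagrange.
The subgroups of order 4 are: {1, 7, 43, 49}.
So G has 1 subgroup of order 4.

1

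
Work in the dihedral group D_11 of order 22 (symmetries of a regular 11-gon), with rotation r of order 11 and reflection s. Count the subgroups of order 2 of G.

11

|G| = 22 and 2 | 22, so subgroups of order 2 are possible by Lagrange.
The subgroups of order 2 are: {e, r^10s}; {e, r^2s}; {e, r^3s}; {e, r^4s}; … (11 in all).
So G has 11 subgroups of order 2.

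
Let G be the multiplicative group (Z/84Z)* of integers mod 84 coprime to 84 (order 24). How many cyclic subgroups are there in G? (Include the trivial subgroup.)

Each element a generates a cyclic subgroup ⟨a⟩; distinct elements may generate the same one (a cyclic group of order d has φ(d) generators).
Cyclic subgroups by order — order 1: 1; order 2: 7; order 3: 1; order 6: 7.
Total: 16.

16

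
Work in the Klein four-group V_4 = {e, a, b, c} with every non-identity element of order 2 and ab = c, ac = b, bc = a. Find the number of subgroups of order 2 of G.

|G| = 4 and 2 | 4, so subgroups of order 2 are possible by Lagrange.
The subgroups of order 2 are: {e, a}; {e, b}; {e, c}.
So G has 3 subgroups of order 2.

3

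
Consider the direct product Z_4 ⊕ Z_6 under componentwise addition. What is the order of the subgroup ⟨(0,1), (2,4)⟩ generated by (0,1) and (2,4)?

12

|⟨(0,1)⟩| = 6 and |⟨(2,4)⟩| = 6, so |H| is a multiple of lcm(6, 6) = 6 and divides |G| = 24.
Closing under the operation: H = {(0,0), (0,1), (0,2), (0,3), (0,4), (0,5), (2,0), (2,1), (2,2), (2,3), (2,4), (2,5)}, so |H| = 12.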